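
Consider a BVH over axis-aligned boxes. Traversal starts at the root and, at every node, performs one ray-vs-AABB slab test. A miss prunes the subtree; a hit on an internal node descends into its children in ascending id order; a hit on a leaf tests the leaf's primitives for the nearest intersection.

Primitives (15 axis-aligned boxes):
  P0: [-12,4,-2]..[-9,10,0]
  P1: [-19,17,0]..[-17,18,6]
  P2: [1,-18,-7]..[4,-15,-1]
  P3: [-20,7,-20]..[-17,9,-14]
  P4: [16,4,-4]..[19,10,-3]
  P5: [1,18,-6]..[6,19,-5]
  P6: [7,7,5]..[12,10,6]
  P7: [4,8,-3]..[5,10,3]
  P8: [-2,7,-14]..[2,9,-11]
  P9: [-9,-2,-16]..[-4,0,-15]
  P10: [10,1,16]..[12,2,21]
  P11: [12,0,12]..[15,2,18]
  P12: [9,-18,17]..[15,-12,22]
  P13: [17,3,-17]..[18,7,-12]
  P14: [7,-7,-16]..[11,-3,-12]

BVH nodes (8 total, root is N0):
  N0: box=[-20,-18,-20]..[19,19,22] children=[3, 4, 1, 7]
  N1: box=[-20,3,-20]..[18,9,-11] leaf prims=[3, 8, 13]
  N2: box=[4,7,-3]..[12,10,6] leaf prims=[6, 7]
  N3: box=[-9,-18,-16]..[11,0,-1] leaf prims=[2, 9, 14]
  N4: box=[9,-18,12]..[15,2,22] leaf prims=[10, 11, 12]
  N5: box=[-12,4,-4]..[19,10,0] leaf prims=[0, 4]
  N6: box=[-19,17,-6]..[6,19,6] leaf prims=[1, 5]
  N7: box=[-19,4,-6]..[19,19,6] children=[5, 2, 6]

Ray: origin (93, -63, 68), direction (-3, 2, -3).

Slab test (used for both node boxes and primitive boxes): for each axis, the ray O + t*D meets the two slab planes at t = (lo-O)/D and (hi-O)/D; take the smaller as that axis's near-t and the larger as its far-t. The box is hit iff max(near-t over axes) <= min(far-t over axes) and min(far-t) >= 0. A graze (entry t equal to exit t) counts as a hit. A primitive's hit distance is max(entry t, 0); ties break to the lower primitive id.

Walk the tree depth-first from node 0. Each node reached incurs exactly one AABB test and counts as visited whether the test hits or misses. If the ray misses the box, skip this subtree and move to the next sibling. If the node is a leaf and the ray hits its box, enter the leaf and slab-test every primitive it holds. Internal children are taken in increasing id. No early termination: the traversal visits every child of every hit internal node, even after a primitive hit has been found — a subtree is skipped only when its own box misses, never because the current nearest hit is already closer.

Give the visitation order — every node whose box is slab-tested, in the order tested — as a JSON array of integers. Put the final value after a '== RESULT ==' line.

Walk:
N0 x:[74/3,113/3] y:[45/2,41] z:[46/3,88/3] -> hit [74/3,88/3], descend [1, 3, 4, 7]
  N1 x:[25,113/3] y:[33,36] z:[79/3,88/3] -> miss, prune
  N3 x:[82/3,34] y:[45/2,63/2] z:[23,28] -> hit [82/3,28] leaf, test {P2(miss), P9(miss), P14@t=28}
  N4 x:[26,28] y:[45/2,65/2] z:[46/3,56/3] -> miss, prune
  N7 x:[74/3,112/3] y:[67/2,41] z:[62/3,74/3] -> miss, prune

Summary -> nodes [0, 1, 3, 4, 7]; box-tests=5; leaf-entries=1; first=P14

== RESULT ==
[0, 1, 3, 4, 7]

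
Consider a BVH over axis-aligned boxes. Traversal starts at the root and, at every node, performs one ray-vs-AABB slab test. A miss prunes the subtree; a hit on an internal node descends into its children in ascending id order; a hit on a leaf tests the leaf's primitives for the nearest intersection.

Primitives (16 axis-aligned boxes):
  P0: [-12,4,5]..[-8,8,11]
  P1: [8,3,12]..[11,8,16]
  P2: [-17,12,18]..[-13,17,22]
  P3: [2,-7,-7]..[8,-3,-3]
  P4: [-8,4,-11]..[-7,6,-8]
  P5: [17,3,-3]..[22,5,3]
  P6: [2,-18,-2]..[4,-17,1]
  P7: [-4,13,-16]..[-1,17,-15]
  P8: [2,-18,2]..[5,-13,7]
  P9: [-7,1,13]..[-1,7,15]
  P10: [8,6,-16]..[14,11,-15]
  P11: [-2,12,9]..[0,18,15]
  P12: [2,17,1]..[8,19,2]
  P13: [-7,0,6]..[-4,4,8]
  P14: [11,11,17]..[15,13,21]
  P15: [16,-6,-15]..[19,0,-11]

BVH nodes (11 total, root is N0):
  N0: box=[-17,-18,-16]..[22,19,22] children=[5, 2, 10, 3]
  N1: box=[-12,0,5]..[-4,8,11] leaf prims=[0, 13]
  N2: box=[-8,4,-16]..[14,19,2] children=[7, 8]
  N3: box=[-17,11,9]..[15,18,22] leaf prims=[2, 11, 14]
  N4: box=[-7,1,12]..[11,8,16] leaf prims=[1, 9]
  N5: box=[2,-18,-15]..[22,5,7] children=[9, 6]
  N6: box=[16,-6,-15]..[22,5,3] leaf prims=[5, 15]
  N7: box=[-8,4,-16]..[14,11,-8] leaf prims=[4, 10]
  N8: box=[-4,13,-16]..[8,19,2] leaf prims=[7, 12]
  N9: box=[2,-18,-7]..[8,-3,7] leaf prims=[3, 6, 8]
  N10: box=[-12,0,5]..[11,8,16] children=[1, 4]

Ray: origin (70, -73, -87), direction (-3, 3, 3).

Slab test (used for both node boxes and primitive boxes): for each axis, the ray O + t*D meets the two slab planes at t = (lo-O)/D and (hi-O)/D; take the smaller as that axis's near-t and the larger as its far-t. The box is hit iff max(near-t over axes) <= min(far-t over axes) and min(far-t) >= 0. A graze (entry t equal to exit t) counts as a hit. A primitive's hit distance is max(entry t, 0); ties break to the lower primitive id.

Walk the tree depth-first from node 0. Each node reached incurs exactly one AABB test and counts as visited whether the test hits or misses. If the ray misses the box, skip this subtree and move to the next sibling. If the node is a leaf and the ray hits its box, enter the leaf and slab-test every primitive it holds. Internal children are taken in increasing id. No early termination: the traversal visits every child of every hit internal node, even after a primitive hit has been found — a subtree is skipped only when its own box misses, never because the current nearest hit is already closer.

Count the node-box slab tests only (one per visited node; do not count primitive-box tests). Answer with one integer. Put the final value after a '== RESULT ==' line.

Walk:
N0 x:[16,29] y:[55/3,92/3] z:[71/3,109/3] -> hit [71/3,29], descend [2, 3, 5, 10]
  N2 x:[56/3,26] y:[77/3,92/3] z:[71/3,89/3] -> hit [77/3,26], descend [7, 8]
    N7 x:[56/3,26] y:[77/3,28] z:[71/3,79/3] -> hit [77/3,26] leaf, test {P4@t=77/3, P10(miss)}
    N8 x:[62/3,74/3] y:[86/3,92/3] z:[71/3,89/3] -> miss, prune
  N3 x:[55/3,29] y:[28,91/3] z:[32,109/3] -> miss, prune
  N5 x:[16,68/3] y:[55/3,26] z:[24,94/3] -> miss, prune
  N10 x:[59/3,82/3] y:[73/3,27] z:[92/3,103/3] -> miss, prune

Visited [0, 2, 7, 8, 3, 5, 10]. Tests: 7 box, 1 leaf. Nearest: P4.

== RESULT ==
7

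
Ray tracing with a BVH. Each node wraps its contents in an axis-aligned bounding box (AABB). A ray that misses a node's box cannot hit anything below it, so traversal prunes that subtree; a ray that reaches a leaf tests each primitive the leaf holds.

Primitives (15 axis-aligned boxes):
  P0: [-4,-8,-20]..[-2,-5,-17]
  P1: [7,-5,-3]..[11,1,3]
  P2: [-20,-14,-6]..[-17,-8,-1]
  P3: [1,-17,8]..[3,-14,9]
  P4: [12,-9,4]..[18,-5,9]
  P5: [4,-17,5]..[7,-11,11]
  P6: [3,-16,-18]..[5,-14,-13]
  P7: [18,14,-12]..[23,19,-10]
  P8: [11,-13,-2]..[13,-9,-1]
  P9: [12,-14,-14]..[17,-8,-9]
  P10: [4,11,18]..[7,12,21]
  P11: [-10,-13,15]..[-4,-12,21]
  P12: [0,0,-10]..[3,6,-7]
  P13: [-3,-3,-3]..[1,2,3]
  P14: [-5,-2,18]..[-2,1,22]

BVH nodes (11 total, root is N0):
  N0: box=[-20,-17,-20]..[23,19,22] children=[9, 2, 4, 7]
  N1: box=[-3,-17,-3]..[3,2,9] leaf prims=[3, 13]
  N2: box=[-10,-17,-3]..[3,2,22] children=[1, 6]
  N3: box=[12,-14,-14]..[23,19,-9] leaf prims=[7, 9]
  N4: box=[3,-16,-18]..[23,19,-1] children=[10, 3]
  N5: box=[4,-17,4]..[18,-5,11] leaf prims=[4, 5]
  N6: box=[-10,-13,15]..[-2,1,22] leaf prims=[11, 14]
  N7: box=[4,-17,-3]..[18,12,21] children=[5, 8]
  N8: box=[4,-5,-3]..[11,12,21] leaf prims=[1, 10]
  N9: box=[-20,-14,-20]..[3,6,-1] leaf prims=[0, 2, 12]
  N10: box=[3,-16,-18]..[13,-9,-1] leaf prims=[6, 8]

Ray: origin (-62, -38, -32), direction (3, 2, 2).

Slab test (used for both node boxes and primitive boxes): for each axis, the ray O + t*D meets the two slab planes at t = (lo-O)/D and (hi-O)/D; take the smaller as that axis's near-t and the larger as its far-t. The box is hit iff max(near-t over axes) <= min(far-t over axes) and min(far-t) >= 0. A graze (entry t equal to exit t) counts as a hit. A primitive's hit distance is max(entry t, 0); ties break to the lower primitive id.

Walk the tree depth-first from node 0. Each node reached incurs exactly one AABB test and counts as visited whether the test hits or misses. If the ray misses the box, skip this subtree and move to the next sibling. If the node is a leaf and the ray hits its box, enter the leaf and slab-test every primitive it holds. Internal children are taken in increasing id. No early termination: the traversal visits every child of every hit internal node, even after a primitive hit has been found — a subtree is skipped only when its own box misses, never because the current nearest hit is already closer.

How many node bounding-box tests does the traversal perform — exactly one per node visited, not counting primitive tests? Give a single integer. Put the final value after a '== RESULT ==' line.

Walk:
N0 x:[14,85/3] y:[21/2,57/2] z:[6,27] -> hit [14,27], descend [2, 4, 7, 9]
  N2 x:[52/3,65/3] y:[21/2,20] z:[29/2,27] -> hit [52/3,20], descend [1, 6]
    N1 x:[59/3,65/3] y:[21/2,20] z:[29/2,41/2] -> hit [59/3,20] leaf, test {P3(miss), P13(miss)}
    N6 x:[52/3,20] y:[25/2,39/2] z:[47/2,27] -> miss, prune
  N4 x:[65/3,85/3] y:[11,57/2] z:[7,31/2] -> miss, prune
  N7 x:[22,80/3] y:[21/2,25] z:[29/2,53/2] -> hit [22,25], descend [5, 8]
    N5 x:[22,80/3] y:[21/2,33/2] z:[18,43/2] -> miss, prune
    N8 x:[22,73/3] y:[33/2,25] z:[29/2,53/2] -> hit [22,73/3] leaf, test {P1(miss), P10(miss)}
  N9 x:[14,65/3] y:[12,22] z:[6,31/2] -> hit [14,31/2] leaf, test {P0(miss), P2@t=14, P12(miss)}

9 AABB tests over nodes [0, 2, 1, 6, 4, 7, 5, 8, 9]; 3 leaves entered; closest P2.

== RESULT ==
9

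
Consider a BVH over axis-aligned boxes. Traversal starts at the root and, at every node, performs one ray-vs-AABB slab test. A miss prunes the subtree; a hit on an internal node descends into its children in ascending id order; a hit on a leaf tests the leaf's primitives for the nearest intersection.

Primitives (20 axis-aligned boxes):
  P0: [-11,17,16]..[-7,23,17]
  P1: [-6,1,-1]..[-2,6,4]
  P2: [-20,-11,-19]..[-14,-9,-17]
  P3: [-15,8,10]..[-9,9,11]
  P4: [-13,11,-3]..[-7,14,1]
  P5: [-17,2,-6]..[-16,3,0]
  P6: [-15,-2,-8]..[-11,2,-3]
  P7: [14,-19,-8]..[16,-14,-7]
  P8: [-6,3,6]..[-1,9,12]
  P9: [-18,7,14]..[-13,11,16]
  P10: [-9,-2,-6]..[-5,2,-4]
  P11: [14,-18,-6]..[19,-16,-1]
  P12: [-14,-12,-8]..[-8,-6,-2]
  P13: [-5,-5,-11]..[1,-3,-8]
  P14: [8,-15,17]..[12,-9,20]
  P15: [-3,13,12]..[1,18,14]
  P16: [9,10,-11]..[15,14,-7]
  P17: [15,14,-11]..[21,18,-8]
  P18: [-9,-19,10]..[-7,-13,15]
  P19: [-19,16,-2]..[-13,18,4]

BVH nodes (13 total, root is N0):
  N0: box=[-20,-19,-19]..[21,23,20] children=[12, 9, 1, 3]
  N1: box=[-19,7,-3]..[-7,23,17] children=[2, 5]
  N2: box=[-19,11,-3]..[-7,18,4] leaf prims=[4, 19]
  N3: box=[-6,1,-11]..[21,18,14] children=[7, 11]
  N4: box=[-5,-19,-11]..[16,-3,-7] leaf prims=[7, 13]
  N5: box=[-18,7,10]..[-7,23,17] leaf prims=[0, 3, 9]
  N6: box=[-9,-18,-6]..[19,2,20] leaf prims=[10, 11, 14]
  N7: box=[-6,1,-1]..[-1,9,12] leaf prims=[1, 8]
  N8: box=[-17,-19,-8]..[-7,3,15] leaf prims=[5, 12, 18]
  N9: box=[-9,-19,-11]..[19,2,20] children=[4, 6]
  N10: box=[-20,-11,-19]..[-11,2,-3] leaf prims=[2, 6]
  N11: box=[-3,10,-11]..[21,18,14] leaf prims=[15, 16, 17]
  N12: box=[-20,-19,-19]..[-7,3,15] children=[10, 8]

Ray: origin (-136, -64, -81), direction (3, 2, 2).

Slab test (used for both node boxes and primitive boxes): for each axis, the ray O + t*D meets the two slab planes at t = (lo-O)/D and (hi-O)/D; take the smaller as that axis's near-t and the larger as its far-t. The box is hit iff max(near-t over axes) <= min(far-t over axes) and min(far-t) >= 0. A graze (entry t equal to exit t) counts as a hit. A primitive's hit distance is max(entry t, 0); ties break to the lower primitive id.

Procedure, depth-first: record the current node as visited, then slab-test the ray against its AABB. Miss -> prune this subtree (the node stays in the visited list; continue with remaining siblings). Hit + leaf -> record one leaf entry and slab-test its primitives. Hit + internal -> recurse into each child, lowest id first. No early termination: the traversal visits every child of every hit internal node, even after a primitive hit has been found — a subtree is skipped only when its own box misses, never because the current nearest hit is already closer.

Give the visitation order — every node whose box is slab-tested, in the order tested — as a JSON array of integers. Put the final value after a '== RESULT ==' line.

Traverse from the root:
N0 x:[116/3,157/3] y:[45/2,87/2] z:[31,101/2] -> hit [116/3,87/2], descend [1, 3, 9, 12]
  N1 x:[39,43] y:[71/2,87/2] z:[39,49] -> hit [39,43], descend [2, 5]
    N2 x:[39,43] y:[75/2,41] z:[39,85/2] -> hit [39,41] leaf, test {P4(miss), P19@t=40}
    N5 x:[118/3,43] y:[71/2,87/2] z:[91/2,49] -> miss, prune
  N3 x:[130/3,157/3] y:[65/2,41] z:[35,95/2] -> miss, prune
  N9 x:[127/3,155/3] y:[45/2,33] z:[35,101/2] -> miss, prune
  N12 x:[116/3,43] y:[45/2,67/2] z:[31,48] -> miss, prune

Visited [0, 1, 2, 5, 3, 9, 12]. Tests: 7 box, 1 leaf. Nearest: P19.

== RESULT ==
[0, 1, 2, 5, 3, 9, 12]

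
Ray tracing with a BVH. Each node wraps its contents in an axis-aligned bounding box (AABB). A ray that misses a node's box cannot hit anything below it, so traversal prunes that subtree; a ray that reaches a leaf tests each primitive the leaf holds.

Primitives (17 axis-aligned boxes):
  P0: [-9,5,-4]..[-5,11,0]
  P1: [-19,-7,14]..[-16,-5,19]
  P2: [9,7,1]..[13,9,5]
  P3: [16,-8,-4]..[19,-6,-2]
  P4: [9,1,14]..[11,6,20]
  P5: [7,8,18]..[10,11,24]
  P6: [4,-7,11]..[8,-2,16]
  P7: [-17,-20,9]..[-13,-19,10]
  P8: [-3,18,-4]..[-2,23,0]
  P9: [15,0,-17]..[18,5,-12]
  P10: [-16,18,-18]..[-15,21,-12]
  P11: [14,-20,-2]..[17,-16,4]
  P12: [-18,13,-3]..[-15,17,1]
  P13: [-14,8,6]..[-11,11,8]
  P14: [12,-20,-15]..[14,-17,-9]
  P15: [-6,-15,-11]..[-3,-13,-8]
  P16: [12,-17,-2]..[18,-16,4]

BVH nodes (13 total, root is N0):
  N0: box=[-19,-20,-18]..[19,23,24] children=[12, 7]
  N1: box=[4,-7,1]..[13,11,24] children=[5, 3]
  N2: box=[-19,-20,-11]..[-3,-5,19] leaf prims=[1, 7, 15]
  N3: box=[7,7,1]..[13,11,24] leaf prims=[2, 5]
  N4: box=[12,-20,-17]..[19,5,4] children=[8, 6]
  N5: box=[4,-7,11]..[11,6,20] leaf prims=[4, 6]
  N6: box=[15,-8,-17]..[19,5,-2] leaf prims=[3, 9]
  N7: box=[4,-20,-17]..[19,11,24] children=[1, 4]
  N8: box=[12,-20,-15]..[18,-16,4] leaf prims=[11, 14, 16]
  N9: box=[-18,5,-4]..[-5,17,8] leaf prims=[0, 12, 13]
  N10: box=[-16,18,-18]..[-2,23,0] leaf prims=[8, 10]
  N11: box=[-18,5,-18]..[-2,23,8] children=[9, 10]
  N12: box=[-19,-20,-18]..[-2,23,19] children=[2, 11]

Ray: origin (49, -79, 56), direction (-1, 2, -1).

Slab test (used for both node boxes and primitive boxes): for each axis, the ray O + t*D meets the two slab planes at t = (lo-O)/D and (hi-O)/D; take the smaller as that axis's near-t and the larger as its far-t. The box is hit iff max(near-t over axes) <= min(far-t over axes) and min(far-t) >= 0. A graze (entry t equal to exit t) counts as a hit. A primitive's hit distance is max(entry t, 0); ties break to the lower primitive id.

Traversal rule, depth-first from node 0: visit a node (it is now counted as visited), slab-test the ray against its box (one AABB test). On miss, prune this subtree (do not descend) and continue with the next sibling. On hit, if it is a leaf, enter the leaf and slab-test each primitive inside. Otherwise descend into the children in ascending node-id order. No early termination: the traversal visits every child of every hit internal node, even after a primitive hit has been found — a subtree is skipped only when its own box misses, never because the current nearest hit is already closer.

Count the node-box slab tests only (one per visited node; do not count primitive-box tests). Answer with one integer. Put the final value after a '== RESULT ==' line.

Walk:
N0 x:[30,68] y:[59/2,51] z:[32,74] -> hit [32,51], descend [7, 12]
  N7 x:[30,45] y:[59/2,45] z:[32,73] -> hit [32,45], descend [1, 4]
    N1 x:[36,45] y:[36,45] z:[32,55] -> hit [36,45], descend [3, 5]
      N3 x:[36,42] y:[43,45] z:[32,55] -> miss, prune
      N5 x:[38,45] y:[36,85/2] z:[36,45] -> hit [38,85/2] leaf, test {P4@t=40, P6(miss)}
    N4 x:[30,37] y:[59/2,42] z:[52,73] -> miss, prune
  N12 x:[51,68] y:[59/2,51] z:[37,74] -> hit [51,51], descend [2, 11]
    N2 x:[52,68] y:[59/2,37] z:[37,67] -> miss, prune
    N11 x:[51,67] y:[42,51] z:[48,74] -> hit [51,51], descend [9, 10]
      N9 x:[54,67] y:[42,48] z:[48,60] -> miss, prune
      N10 x:[51,65] y:[97/2,51] z:[56,74] -> miss, prune

Summary -> nodes [0, 7, 1, 3, 5, 4, 12, 2, 11, 9, 10]; box-tests=11; leaf-entries=1; first=P4

== RESULT ==
11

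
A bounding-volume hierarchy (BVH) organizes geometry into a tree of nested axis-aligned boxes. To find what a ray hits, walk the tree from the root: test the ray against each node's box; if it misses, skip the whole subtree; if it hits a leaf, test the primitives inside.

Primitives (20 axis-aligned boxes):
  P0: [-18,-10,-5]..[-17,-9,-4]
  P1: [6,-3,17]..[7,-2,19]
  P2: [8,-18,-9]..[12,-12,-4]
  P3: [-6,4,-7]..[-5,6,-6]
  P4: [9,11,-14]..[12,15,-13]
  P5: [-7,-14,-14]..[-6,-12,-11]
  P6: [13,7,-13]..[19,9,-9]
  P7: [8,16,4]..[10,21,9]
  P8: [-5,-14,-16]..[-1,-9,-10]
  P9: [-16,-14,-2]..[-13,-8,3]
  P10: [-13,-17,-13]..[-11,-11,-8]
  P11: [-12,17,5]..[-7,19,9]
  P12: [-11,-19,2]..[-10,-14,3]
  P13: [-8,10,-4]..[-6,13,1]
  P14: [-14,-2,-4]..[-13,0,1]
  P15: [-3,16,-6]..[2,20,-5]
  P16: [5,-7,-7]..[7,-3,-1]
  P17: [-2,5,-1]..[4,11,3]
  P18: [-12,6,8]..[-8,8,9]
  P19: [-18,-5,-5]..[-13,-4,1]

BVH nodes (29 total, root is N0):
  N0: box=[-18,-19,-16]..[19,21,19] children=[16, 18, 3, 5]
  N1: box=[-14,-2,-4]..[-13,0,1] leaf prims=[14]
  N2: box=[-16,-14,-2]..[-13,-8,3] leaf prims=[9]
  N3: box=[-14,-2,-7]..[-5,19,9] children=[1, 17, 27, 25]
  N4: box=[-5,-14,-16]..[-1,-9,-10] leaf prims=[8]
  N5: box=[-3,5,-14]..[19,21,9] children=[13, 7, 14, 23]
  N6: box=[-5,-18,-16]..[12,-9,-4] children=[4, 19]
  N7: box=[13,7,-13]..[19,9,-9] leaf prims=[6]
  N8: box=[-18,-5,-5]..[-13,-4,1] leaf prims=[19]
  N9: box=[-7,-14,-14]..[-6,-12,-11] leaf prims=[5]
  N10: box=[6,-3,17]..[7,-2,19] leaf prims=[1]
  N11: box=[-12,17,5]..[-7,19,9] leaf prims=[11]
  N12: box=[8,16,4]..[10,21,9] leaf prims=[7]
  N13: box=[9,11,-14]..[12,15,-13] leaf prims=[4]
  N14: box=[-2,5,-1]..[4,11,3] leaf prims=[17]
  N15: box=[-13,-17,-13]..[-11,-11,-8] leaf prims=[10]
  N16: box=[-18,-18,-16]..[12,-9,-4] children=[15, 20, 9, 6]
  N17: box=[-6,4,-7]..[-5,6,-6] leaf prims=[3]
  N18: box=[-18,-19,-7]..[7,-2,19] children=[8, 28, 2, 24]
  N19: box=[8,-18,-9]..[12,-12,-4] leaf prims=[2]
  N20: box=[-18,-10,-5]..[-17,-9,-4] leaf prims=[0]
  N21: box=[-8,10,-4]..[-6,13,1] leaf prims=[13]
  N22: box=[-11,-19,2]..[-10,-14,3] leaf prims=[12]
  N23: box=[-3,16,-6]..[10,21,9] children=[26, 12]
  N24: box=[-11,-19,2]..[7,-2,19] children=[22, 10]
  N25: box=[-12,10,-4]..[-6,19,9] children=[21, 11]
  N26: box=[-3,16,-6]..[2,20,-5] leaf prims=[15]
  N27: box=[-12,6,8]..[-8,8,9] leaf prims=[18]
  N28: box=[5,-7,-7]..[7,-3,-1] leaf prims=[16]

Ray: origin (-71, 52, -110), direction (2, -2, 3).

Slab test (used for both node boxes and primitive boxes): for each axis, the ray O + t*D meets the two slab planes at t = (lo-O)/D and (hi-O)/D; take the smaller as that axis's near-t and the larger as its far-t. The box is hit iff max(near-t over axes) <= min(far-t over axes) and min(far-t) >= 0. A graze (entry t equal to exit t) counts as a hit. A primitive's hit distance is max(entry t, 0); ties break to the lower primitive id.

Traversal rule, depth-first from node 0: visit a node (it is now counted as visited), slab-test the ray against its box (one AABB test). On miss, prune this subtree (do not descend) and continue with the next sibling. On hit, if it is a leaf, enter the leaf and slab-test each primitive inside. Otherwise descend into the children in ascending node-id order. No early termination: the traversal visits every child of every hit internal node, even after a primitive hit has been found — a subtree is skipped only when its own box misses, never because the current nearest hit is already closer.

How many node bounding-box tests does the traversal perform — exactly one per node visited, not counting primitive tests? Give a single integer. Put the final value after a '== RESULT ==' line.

Walk:
N0 x:[53/2,45] y:[31/2,71/2] z:[94/3,43] -> hit [94/3,71/2], descend [3, 5, 16, 18]
  N3 x:[57/2,33] y:[33/2,27] z:[103/3,119/3] -> miss, prune
  N5 x:[34,45] y:[31/2,47/2] z:[32,119/3] -> miss, prune
  N16 x:[53/2,83/2] y:[61/2,35] z:[94/3,106/3] -> hit [94/3,35], descend [6, 9, 15, 20]
    N6 x:[33,83/2] y:[61/2,35] z:[94/3,106/3] -> hit [33,35], descend [4, 19]
      N4 x:[33,35] y:[61/2,33] z:[94/3,100/3] -> hit [33,33] leaf, test {P8@t=33}
      N19 x:[79/2,83/2] y:[32,35] z:[101/3,106/3] -> miss, prune
    N9 x:[32,65/2] y:[32,33] z:[32,33] -> hit [32,65/2] leaf, test {P5@t=32}
    N15 x:[29,30] y:[63/2,69/2] z:[97/3,34] -> miss, prune
    N20 x:[53/2,27] y:[61/2,31] z:[35,106/3] -> miss, prune
  N18 x:[53/2,39] y:[27,71/2] z:[103/3,43] -> hit [103/3,71/2], descend [2, 8, 24, 28]
    N2 x:[55/2,29] y:[30,33] z:[36,113/3] -> miss, prune
    N8 x:[53/2,29] y:[28,57/2] z:[35,37] -> miss, prune
    N24 x:[30,39] y:[27,71/2] z:[112/3,43] -> miss, prune
    N28 x:[38,39] y:[55/2,59/2] z:[103/3,109/3] -> miss, prune

Summary -> nodes [0, 3, 5, 16, 6, 4, 19, 9, 15, 20, 18, 2, 8, 24, 28]; box-tests=15; leaf-entries=2; first=P5

== RESULT ==
15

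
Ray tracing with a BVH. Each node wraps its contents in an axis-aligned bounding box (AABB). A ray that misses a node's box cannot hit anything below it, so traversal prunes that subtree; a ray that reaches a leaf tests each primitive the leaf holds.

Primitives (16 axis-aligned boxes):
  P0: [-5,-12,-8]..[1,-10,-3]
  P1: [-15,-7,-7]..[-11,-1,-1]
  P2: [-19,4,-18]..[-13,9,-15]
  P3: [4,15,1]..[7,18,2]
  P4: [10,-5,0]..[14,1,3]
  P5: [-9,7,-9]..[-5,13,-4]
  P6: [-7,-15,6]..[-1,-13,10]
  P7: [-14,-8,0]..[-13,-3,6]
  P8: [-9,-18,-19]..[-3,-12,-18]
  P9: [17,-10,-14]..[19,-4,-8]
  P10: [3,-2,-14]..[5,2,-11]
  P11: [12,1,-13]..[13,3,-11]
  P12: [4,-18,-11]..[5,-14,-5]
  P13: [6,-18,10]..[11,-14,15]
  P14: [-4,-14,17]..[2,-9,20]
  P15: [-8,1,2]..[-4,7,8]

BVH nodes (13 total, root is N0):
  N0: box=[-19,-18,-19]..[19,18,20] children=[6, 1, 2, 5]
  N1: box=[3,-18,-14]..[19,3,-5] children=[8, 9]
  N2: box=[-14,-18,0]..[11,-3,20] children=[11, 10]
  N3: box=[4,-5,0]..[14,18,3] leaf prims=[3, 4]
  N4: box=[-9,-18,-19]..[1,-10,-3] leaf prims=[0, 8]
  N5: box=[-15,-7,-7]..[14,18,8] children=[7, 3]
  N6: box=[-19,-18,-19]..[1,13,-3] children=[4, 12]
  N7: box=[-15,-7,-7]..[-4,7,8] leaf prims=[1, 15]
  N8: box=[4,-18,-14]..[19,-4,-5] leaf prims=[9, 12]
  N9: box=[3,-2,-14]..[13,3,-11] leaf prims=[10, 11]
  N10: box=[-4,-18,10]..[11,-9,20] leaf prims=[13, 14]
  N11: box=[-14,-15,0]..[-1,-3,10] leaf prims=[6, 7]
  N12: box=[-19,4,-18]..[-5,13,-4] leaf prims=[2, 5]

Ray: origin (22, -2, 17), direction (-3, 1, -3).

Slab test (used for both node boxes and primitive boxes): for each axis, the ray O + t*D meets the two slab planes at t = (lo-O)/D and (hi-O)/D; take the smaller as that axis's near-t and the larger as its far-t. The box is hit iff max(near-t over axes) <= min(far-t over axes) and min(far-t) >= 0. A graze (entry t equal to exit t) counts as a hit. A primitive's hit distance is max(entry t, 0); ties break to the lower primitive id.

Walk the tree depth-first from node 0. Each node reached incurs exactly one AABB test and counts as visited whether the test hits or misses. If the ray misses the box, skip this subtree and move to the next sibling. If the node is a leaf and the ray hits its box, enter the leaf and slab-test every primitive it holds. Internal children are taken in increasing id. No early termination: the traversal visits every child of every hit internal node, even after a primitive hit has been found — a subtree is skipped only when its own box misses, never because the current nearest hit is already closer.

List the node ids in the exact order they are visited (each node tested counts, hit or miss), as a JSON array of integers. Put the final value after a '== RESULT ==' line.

Trace the traversal:
N0 x:[1,41/3] y:[-16,20] z:[-1,12] -> hit [1,12], descend [1, 2, 5, 6]
  N1 x:[1,19/3] y:[-16,5] z:[22/3,31/3] -> miss, prune
  N2 x:[11/3,12] y:[-16,-1] z:[-1,17/3] -> miss, prune
  N5 x:[8/3,37/3] y:[-5,20] z:[3,8] -> hit [3,8], descend [3, 7]
    N3 x:[8/3,6] y:[-3,20] z:[14/3,17/3] -> hit [14/3,17/3] leaf, test {P3(miss), P4(miss)}
    N7 x:[26/3,37/3] y:[-5,9] z:[3,8] -> miss, prune
  N6 x:[7,41/3] y:[-16,15] z:[20/3,12] -> hit [7,12], descend [4, 12]
    N4 x:[7,31/3] y:[-16,-8] z:[20/3,12] -> miss, prune
    N12 x:[9,41/3] y:[6,15] z:[7,35/3] -> hit [9,35/3] leaf, test {P2(miss), P5(miss)}

Visited [0, 1, 2, 5, 3, 7, 6, 4, 12]. Tests: 9 box, 2 leaf. Nearest: miss.

== RESULT ==
[0, 1, 2, 5, 3, 7, 6, 4, 12]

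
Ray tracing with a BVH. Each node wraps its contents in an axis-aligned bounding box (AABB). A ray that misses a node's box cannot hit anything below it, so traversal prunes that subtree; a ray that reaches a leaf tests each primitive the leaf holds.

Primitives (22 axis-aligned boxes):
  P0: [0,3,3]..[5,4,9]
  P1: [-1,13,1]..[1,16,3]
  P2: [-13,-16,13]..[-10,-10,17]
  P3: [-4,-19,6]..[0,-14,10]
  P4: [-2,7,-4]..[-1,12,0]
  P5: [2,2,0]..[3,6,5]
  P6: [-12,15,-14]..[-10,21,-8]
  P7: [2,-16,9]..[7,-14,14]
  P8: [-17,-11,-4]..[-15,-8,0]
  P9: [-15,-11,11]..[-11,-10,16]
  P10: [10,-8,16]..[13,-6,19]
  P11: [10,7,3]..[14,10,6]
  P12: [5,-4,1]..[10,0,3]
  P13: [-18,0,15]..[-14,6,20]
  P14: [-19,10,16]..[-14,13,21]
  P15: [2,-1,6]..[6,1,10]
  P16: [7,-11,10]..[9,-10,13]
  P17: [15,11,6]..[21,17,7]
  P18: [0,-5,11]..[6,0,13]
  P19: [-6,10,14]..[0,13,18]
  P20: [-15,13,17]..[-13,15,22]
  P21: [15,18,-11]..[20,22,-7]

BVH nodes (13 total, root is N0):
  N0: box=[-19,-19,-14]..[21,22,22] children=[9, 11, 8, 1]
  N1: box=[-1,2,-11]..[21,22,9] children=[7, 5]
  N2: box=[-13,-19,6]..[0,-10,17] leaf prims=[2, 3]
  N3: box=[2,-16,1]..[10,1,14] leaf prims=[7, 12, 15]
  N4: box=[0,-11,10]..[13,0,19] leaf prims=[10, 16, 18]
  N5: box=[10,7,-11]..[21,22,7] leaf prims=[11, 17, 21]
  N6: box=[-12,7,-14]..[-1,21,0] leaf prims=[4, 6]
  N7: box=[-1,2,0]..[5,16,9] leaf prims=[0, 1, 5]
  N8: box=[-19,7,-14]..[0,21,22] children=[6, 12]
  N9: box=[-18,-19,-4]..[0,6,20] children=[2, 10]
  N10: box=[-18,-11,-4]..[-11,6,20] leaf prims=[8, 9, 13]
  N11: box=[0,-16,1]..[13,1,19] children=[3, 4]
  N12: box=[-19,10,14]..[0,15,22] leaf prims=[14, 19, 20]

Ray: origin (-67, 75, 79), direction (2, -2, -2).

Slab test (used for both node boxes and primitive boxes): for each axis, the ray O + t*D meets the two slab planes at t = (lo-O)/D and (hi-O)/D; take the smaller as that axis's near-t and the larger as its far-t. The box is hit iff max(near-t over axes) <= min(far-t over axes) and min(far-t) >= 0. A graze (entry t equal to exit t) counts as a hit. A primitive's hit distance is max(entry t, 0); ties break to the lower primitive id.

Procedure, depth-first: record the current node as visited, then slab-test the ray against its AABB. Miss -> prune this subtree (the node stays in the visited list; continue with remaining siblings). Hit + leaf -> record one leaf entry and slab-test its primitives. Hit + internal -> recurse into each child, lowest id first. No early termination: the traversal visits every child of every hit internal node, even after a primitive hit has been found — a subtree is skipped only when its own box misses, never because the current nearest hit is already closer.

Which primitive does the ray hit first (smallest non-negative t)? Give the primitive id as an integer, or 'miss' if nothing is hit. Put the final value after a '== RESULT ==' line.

Traverse from the root:
N0 x:[24,44] y:[53/2,47] z:[57/2,93/2] -> hit [57/2,44], descend [1, 8, 9, 11]
  N1 x:[33,44] y:[53/2,73/2] z:[35,45] -> hit [35,73/2], descend [5, 7]
    N5 x:[77/2,44] y:[53/2,34] z:[36,45] -> miss, prune
    N7 x:[33,36] y:[59/2,73/2] z:[35,79/2] -> hit [35,36] leaf, test {P0@t=71/2, P1(miss), P5(miss)}
  N8 x:[24,67/2] y:[27,34] z:[57/2,93/2] -> hit [57/2,67/2], descend [6, 12]
    N6 x:[55/2,33] y:[27,34] z:[79/2,93/2] -> miss, prune
    N12 x:[24,67/2] y:[30,65/2] z:[57/2,65/2] -> hit [30,65/2] leaf, test {P14(miss), P19@t=31, P20(miss)}
  N9 x:[49/2,67/2] y:[69/2,47] z:[59/2,83/2] -> miss, prune
  N11 x:[67/2,40] y:[37,91/2] z:[30,39] -> hit [37,39], descend [3, 4]
    N3 x:[69/2,77/2] y:[37,91/2] z:[65/2,39] -> hit [37,77/2] leaf, test {P7(miss), P12@t=38, P15(miss)}
    N4 x:[67/2,40] y:[75/2,43] z:[30,69/2] -> miss, prune

Visited [0, 1, 5, 7, 8, 6, 12, 9, 11, 3, 4]. Tests: 11 box, 3 leaf. Nearest: P19.

== RESULT ==
19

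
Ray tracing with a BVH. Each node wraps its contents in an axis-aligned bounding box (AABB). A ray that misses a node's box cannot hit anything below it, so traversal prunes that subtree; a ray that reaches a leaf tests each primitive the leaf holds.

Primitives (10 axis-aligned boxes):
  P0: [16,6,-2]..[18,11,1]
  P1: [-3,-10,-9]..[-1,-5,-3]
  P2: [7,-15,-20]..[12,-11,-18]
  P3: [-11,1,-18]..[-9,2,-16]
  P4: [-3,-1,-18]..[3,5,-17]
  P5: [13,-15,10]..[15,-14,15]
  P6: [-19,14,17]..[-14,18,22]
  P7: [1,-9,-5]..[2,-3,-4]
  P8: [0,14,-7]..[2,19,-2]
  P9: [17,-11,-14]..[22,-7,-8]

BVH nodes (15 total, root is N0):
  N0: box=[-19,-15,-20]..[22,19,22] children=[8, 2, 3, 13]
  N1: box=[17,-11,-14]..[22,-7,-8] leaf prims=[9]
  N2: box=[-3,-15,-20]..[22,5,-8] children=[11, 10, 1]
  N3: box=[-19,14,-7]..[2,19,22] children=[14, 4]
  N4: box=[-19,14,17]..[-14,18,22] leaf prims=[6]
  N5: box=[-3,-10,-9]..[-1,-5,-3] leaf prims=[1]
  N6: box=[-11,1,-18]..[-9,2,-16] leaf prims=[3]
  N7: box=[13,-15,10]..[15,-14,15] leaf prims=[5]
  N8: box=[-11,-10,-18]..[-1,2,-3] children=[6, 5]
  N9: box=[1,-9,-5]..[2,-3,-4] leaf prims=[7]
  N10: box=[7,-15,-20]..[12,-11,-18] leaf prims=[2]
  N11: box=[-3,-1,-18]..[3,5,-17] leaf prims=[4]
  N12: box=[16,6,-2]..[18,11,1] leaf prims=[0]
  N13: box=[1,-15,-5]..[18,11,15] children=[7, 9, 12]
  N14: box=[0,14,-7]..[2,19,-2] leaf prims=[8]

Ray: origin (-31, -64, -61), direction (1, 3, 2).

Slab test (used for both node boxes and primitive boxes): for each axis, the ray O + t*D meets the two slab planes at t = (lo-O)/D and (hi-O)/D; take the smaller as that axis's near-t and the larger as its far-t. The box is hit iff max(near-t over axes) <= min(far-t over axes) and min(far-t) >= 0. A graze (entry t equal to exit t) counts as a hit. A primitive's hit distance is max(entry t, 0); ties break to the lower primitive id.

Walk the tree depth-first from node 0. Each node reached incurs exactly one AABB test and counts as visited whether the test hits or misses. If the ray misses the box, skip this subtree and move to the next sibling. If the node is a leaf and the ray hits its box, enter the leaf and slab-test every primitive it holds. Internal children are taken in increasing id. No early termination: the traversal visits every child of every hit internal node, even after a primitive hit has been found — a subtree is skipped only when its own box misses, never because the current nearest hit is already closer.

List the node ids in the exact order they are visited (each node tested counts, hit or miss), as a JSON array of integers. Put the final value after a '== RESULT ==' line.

Traverse from the root:
N0 x:[12,53] y:[49/3,83/3] z:[41/2,83/2] -> hit [41/2,83/3], descend [2, 3, 8, 13]
  N2 x:[28,53] y:[49/3,23] z:[41/2,53/2] -> miss, prune
  N3 x:[12,33] y:[26,83/3] z:[27,83/2] -> hit [27,83/3], descend [4, 14]
    N4 x:[12,17] y:[26,82/3] z:[39,83/2] -> miss, prune
    N14 x:[31,33] y:[26,83/3] z:[27,59/2] -> miss, prune
  N8 x:[20,30] y:[18,22] z:[43/2,29] -> hit [43/2,22], descend [5, 6]
    N5 x:[28,30] y:[18,59/3] z:[26,29] -> miss, prune
    N6 x:[20,22] y:[65/3,22] z:[43/2,45/2] -> hit [65/3,22] leaf, test {P3@t=65/3}
  N13 x:[32,49] y:[49/3,25] z:[28,38] -> miss, prune

9 AABB tests over nodes [0, 2, 3, 4, 14, 8, 5, 6, 13]; 1 leaf entered; closest P3.

== RESULT ==
[0, 2, 3, 4, 14, 8, 5, 6, 13]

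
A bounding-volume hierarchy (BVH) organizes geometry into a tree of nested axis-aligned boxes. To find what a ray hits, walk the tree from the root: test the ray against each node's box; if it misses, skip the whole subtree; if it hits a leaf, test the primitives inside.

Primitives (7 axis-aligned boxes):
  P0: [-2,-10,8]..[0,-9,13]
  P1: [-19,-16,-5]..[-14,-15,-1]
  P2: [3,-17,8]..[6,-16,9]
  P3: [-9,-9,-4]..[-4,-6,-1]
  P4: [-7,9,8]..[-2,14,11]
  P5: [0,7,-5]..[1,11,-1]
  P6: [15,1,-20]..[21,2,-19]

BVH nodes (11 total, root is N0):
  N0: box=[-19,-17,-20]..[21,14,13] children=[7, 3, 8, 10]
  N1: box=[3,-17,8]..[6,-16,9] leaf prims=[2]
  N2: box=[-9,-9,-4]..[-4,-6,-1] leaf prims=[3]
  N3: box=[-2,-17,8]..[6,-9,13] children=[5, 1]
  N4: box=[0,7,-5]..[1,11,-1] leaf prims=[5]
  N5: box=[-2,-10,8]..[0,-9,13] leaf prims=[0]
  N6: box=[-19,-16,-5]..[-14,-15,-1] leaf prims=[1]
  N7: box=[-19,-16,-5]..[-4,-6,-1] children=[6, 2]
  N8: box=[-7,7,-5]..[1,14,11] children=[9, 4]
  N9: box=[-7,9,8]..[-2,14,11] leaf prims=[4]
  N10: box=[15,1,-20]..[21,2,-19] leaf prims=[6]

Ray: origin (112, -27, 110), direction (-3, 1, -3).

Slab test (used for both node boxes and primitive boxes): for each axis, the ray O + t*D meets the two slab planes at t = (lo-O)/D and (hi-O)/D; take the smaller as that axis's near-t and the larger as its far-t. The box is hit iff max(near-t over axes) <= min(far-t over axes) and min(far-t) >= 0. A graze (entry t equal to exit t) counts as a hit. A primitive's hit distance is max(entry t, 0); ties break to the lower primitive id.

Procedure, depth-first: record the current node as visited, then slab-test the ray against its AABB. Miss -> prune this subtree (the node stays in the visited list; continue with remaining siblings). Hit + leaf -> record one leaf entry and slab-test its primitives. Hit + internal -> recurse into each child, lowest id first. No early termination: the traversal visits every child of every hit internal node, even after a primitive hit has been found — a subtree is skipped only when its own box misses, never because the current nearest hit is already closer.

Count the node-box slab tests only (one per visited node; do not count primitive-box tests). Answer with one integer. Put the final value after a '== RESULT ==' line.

Traverse from the root:
N0 x:[91/3,131/3] y:[10,41] z:[97/3,130/3] -> hit [97/3,41], descend [3, 7, 8, 10]
  N3 x:[106/3,38] y:[10,18] z:[97/3,34] -> miss, prune
  N7 x:[116/3,131/3] y:[11,21] z:[37,115/3] -> miss, prune
  N8 x:[37,119/3] y:[34,41] z:[33,115/3] -> hit [37,115/3], descend [4, 9]
    N4 x:[37,112/3] y:[34,38] z:[37,115/3] -> hit [37,112/3] leaf, test {P5@t=37}
    N9 x:[38,119/3] y:[36,41] z:[33,34] -> miss, prune
  N10 x:[91/3,97/3] y:[28,29] z:[43,130/3] -> miss, prune

order=[0, 3, 7, 8, 4, 9, 10]  |boxes|=7  |leaves|=1  hit=P5

== RESULT ==
7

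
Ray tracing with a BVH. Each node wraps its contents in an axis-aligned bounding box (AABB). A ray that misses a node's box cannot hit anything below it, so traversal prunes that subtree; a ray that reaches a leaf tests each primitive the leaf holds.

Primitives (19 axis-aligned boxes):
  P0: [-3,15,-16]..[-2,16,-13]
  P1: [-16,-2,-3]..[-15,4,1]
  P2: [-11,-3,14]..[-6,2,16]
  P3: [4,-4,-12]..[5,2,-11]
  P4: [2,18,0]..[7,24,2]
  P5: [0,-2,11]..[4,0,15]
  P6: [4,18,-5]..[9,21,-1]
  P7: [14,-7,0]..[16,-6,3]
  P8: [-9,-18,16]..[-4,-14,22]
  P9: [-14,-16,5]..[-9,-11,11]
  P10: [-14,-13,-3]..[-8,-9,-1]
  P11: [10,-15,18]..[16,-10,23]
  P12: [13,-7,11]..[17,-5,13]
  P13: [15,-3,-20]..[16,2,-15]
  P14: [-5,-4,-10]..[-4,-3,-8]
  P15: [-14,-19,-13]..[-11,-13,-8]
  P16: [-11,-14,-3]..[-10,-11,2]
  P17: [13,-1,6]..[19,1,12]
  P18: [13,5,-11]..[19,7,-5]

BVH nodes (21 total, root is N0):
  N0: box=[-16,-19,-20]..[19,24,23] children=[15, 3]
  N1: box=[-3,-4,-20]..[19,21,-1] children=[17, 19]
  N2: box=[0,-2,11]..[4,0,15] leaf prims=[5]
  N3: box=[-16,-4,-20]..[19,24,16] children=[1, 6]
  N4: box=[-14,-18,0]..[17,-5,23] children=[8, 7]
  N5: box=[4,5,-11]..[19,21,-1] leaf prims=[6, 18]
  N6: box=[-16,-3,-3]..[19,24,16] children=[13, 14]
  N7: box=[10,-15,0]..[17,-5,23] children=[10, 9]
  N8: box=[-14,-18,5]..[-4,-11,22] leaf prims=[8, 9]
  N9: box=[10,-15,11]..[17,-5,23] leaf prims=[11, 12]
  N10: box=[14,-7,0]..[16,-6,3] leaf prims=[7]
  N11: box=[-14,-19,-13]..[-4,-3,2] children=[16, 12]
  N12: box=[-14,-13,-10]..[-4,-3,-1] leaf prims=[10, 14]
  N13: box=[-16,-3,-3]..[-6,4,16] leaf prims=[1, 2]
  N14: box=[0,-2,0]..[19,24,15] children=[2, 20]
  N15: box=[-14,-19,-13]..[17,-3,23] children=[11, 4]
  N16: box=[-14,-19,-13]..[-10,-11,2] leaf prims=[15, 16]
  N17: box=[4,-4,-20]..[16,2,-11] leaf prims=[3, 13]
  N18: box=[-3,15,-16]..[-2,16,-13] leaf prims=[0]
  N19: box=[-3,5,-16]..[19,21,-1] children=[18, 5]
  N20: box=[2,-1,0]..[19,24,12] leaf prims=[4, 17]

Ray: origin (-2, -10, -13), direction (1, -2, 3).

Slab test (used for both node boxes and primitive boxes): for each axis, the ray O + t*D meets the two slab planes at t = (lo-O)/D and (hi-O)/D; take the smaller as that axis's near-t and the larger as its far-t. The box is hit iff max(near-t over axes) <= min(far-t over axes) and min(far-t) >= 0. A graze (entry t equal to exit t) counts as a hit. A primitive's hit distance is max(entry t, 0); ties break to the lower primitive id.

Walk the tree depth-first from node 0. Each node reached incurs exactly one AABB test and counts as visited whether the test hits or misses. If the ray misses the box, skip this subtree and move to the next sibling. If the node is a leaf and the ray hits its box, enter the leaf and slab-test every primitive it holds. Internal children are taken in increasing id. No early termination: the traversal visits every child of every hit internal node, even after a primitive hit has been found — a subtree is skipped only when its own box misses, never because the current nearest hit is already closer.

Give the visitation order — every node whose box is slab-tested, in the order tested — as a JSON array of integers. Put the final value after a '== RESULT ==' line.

Trace the traversal:
N0 x:[-14,21] y:[-17,9/2] z:[-7/3,12] -> hit [-7/3,9/2], descend [3, 15]
  N3 x:[-14,21] y:[-17,-3] z:[-7/3,29/3] -> miss, prune
  N15 x:[-12,19] y:[-7/2,9/2] z:[0,12] -> hit [0,9/2], descend [4, 11]
    N4 x:[-12,19] y:[-5/2,4] z:[13/3,12] -> miss, prune
    N11 x:[-12,-2] y:[-7/2,9/2] z:[0,5] -> miss, prune

order=[0, 3, 15, 4, 11]  |boxes|=5  |leaves|=0  hit=miss

== RESULT ==
[0, 3, 15, 4, 11]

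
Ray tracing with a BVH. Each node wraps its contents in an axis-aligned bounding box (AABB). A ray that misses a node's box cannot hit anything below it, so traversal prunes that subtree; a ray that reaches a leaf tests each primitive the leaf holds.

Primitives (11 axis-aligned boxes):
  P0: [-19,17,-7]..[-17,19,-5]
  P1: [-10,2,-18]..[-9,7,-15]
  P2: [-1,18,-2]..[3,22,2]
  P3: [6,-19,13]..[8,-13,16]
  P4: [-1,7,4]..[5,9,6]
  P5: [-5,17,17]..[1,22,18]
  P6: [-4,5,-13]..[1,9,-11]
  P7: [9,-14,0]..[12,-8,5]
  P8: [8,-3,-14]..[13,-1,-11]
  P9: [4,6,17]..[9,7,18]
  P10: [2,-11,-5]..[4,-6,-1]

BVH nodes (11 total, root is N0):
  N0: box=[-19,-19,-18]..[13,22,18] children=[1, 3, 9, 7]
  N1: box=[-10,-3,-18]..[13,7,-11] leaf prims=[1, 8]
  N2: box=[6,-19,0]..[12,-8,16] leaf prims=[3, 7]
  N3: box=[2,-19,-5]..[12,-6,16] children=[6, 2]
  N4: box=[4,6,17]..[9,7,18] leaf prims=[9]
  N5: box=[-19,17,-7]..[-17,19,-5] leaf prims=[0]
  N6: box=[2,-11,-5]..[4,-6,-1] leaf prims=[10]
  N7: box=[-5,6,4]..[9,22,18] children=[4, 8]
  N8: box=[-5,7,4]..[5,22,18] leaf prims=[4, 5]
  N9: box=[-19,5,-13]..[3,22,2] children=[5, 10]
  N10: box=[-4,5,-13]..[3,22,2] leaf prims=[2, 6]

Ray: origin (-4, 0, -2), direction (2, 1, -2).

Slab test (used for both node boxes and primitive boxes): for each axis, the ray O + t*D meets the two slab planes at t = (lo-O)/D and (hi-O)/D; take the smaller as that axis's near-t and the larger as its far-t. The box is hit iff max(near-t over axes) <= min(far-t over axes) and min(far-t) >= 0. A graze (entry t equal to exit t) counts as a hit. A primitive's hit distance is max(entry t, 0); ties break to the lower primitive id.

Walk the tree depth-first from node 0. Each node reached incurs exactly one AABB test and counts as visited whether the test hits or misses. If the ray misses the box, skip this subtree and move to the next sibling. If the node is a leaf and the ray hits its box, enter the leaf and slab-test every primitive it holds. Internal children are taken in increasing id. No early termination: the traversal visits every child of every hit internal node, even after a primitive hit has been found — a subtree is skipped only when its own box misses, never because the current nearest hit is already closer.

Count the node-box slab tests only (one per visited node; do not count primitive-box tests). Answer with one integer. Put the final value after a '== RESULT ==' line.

Traverse from the root:
N0 x:[-15/2,17/2] y:[-19,22] z:[-10,8] -> hit [-15/2,8], descend [1, 3, 7, 9]
  N1 x:[-3,17/2] y:[-3,7] z:[9/2,8] -> hit [9/2,7] leaf, test {P1(miss), P8(miss)}
  N3 x:[3,8] y:[-19,-6] z:[-9,3/2] -> miss, prune
  N7 x:[-1/2,13/2] y:[6,22] z:[-10,-3] -> miss, prune
  N9 x:[-15/2,7/2] y:[5,22] z:[-2,11/2] -> miss, prune

Summary -> nodes [0, 1, 3, 7, 9]; box-tests=5; leaf-entries=1; first=miss

== RESULT ==
5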